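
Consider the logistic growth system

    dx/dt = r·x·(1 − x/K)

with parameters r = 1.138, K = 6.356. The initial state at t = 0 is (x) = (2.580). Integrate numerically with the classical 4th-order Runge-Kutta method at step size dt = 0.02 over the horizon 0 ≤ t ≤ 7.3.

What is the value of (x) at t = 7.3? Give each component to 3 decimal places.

(x) = (6.354)

t=0.000: state=(2.580)
step 1 (dt=0.02): k1=(1.744), k2=(1.748), k3=(1.748), k4=(1.752); state += dt/6·(k1+2k2+2k3+k4)
t=0.020: state=(2.615)
t=0.040: state=(2.650)
t=0.060: state=(2.685)
continuing one RK4 step at a time; state shown every 25 steps (Δt=0.5):
t=0.500: state=(3.476)
t=1.000: state=(4.327)
t=1.500: state=(5.023)
t=2.000: state=(5.526)
t=2.500: state=(5.858)
t=3.000: state=(6.064)
t=3.500: state=(6.187)
t=4.000: state=(6.259)
t=4.500: state=(6.301)
t=5.000: state=(6.325)
t=5.500: state=(6.338)
t=6.000: state=(6.346)
t=6.500: state=(6.350)
t=7.000: state=(6.353)
t=7.300: state=(6.354)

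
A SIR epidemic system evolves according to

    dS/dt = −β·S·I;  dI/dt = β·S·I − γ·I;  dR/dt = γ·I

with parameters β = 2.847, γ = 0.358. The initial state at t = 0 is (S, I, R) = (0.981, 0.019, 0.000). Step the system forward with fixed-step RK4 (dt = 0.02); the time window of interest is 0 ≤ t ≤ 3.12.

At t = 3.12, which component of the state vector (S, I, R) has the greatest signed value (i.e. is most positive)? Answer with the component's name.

t=0.000: state=(0.981, 0.019, 0.000)
step 1 (dt=0.02): k1=(-0.053, 0.046, 0.007), k2=(-0.054, 0.047, 0.007), k3=(-0.054, 0.047, 0.007), k4=(-0.056, 0.049, 0.007); state += dt/6·(k1+2k2+2k3+k4)
t=0.020: state=(0.980, 0.020, 0.000)
t=0.040: state=(0.979, 0.021, 0.000)
t=0.060: state=(0.978, 0.022, 0.000)
continuing one RK4 step at a time; state shown every 10 steps (Δt=0.2):
t=0.200: state=(0.967, 0.031, 0.002)
t=0.400: state=(0.946, 0.049, 0.005)
t=0.600: state=(0.913, 0.078, 0.009)
t=0.800: state=(0.863, 0.121, 0.016)
t=1.000: state=(0.793, 0.180, 0.027)
t=1.200: state=(0.700, 0.257, 0.042)
t=1.400: state=(0.590, 0.346, 0.064)
t=1.600: state=(0.472, 0.436, 0.092)
t=1.800: state=(0.360, 0.514, 0.126)
t=2.000: state=(0.264, 0.571, 0.165)
t=2.200: state=(0.189, 0.604, 0.207)
t=2.400: state=(0.133, 0.616, 0.251)
t=2.600: state=(0.094, 0.611, 0.295)
t=2.800: state=(0.067, 0.595, 0.338)
t=3.000: state=(0.048, 0.572, 0.380)
t=3.120: state=(0.039, 0.556, 0.404)
compare at T: S=0.039, I=0.556, R=0.404

largest component: I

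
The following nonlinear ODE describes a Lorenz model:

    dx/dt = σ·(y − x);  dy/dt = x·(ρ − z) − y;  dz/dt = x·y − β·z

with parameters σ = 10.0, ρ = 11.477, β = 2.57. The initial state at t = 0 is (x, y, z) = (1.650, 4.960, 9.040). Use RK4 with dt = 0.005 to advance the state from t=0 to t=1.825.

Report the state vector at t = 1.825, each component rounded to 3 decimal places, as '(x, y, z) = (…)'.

(x, y, z) = (4.574, 4.497, 10.138)

t=0.000: state=(1.650, 4.960, 9.040)
step 1 (dt=0.005): k1=(33.100, -0.939, -15.049), k2=(32.249, -0.670, -14.546), k3=(32.277, -0.678, -14.558), k4=(31.452, -0.410, -14.067); state += dt/6·(k1+2k2+2k3+k4)
t=0.005: state=(1.811, 4.957, 8.967)
t=0.010: state=(1.965, 4.956, 8.899)
t=0.015: state=(2.111, 4.958, 8.836)
continuing one RK4 step at a time; state shown every 20 steps (Δt=0.1):
t=0.100: state=(3.831, 5.309, 8.310)
t=0.200: state=(5.051, 6.100, 8.701)
t=0.300: state=(5.956, 6.682, 9.888)
t=0.400: state=(6.408, 6.543, 11.323)
t=0.500: state=(6.207, 5.700, 12.201)
t=0.600: state=(5.519, 4.731, 12.122)
t=0.700: state=(4.777, 4.134, 11.356)
t=0.800: state=(4.300, 4.001, 10.381)
t=0.900: state=(4.182, 4.237, 9.549)
t=1.000: state=(4.388, 4.730, 9.070)
t=1.100: state=(4.831, 5.353, 9.067)
t=1.200: state=(5.375, 5.908, 9.566)
t=1.300: state=(5.821, 6.144, 10.408)
t=1.400: state=(5.965, 5.917, 11.218)
t=1.500: state=(5.740, 5.365, 11.600)
t=1.600: state=(5.291, 4.811, 11.435)
t=1.700: state=(4.855, 4.492, 10.904)
t=1.800: state=(4.601, 4.464, 10.281)
t=1.825: state=(4.574, 4.497, 10.138)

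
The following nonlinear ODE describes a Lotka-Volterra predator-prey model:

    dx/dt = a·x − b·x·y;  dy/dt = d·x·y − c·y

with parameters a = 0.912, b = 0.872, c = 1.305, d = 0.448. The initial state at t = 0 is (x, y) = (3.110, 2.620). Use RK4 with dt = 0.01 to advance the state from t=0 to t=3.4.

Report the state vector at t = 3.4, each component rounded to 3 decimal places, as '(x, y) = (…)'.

(x, y) = (2.294, 0.293)

t=0.000: state=(3.110, 2.620)
step 1 (dt=0.01): k1=(-4.269, 0.231), k2=(-4.243, 0.206), k3=(-4.243, 0.206), k4=(-4.216, 0.182); state += dt/6·(k1+2k2+2k3+k4)
t=0.010: state=(3.068, 2.622)
t=0.020: state=(3.026, 2.624)
t=0.030: state=(2.984, 2.625)
continuing one RK4 step at a time; state shown every 20 steps (Δt=0.2):
t=0.200: state=(2.367, 2.575)
t=0.400: state=(1.839, 2.391)
t=0.600: state=(1.486, 2.135)
t=0.800: state=(1.259, 1.859)
t=1.000: state=(1.119, 1.592)
t=1.200: state=(1.039, 1.350)
t=1.400: state=(1.004, 1.139)
t=1.600: state=(1.004, 0.960)
t=1.800: state=(1.033, 0.810)
t=2.000: state=(1.089, 0.686)
t=2.200: state=(1.170, 0.585)
t=2.400: state=(1.277, 0.502)
t=2.600: state=(1.413, 0.436)
t=2.800: state=(1.578, 0.384)
t=3.000: state=(1.778, 0.344)
t=3.200: state=(2.015, 0.314)
t=3.400: state=(2.294, 0.293)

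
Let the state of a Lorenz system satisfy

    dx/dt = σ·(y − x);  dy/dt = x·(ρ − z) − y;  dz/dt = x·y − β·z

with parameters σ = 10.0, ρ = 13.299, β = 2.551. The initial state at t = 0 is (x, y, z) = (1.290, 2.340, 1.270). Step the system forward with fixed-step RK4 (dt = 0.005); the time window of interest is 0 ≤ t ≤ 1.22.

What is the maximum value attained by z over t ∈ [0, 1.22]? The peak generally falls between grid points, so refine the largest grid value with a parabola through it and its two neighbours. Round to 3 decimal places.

t=0.000: state=(1.290, 2.340, 1.270)
step 1 (dt=0.005): k1=(10.500, 13.177, -0.221), k2=(10.567, 13.461, -0.115), k3=(10.572, 13.462, -0.114), k4=(10.644, 13.747, -0.006); state += dt/6·(k1+2k2+2k3+k4)
t=0.005: state=(1.343, 2.407, 1.269)
t=0.010: state=(1.396, 2.477, 1.270)
t=0.015: state=(1.451, 2.551, 1.272)
continuing one RK4 step at a time; state shown every 10 steps (Δt=0.05):
t=0.050: state=(1.865, 3.146, 1.321)
t=0.100: state=(2.598, 4.277, 1.552)
t=0.150: state=(3.567, 5.786, 2.094)
t=0.200: state=(4.833, 7.683, 3.175)
t=0.250: state=(6.407, 9.818, 5.118)
t=0.300: state=(8.172, 11.705, 8.233)
t=0.350: state=(9.773, 12.432, 12.428)
t=0.400: state=(10.615, 11.135, 16.710)
t=0.450: state=(10.198, 8.037, 19.479)
t=0.500: state=(8.600, 4.602, 19.940)
t=0.550: state=(6.457, 2.119, 18.713)
t=0.600: state=(4.439, 0.817, 16.829)
t=0.650: state=(2.889, 0.316, 14.904)
t=0.700: state=(1.846, 0.213, 13.146)
t=0.750: state=(1.213, 0.269, 11.588)
t=0.800: state=(0.863, 0.374, 10.215)
t=0.850: state=(0.696, 0.493, 9.008)
t=0.900: state=(0.644, 0.625, 7.946)
t=0.950: state=(0.668, 0.780, 7.016)
t=1.000: state=(0.752, 0.973, 6.205)
t=1.050: state=(0.890, 1.223, 5.504)
t=1.100: state=(1.088, 1.552, 4.909)
t=1.150: state=(1.360, 1.991, 4.423)
t=1.200: state=(1.727, 2.574, 4.058)
t=1.220: state=(1.906, 2.857, 3.953)
largest grid value and its neighbours: z(0.480)=20.01670, z(0.485)=20.02712, z(0.490)=20.01712
parabola through these three points peaks at t≈0.485 with z≈20.02712

max z = 20.027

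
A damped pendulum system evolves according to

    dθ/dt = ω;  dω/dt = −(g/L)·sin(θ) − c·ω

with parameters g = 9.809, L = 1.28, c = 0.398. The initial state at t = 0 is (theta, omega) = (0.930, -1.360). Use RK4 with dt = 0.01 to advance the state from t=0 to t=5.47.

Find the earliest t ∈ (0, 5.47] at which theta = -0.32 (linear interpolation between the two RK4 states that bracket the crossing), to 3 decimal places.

t = 0.560

t=0.000: state=(0.930, -1.360)
step 1 (dt=0.01): k1=(-1.360, -5.602), k2=(-1.388, -5.559), k3=(-1.388, -5.559), k4=(-1.416, -5.515); state += dt/6·(k1+2k2+2k3+k4)
t=0.010: state=(0.916, -1.416)
t=0.020: state=(0.902, -1.470)
t=0.030: state=(0.887, -1.524)
continuing one RK4 step at a time; state shown every 20 steps (Δt=0.2):
t=0.200: state=(0.560, -2.262)
t=0.400: state=(0.067, -2.541)
t=0.550: state=(-0.298, -2.260)
next step: t=0.560: state=(-0.320, -2.227) — theta has crossed -0.32
linear interpolation between t=0.550 (-0.29799) and t=0.560 (-0.32043) → t≈0.560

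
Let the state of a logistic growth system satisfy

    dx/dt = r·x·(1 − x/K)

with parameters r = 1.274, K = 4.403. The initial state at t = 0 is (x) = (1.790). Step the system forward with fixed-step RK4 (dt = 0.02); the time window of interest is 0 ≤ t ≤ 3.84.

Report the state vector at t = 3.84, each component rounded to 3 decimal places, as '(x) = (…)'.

(x) = (4.355)

t=0.000: state=(1.790)
step 1 (dt=0.02): k1=(1.353), k2=(1.357), k3=(1.357), k4=(1.360); state += dt/6·(k1+2k2+2k3+k4)
t=0.020: state=(1.817)
t=0.040: state=(1.844)
t=0.060: state=(1.872)
continuing one RK4 step at a time; state shown every 10 steps (Δt=0.2):
t=0.200: state=(2.066)
t=0.400: state=(2.346)
t=0.600: state=(2.621)
t=0.800: state=(2.884)
t=1.000: state=(3.126)
t=1.200: state=(3.345)
t=1.400: state=(3.536)
t=1.600: state=(3.700)
t=1.800: state=(3.838)
t=2.000: state=(3.952)
t=2.200: state=(4.045)
t=2.400: state=(4.120)
t=2.600: state=(4.181)
t=2.800: state=(4.229)
t=3.000: state=(4.267)
t=3.200: state=(4.297)
t=3.400: state=(4.320)
t=3.600: state=(4.338)
t=3.800: state=(4.353)
t=3.840: state=(4.355)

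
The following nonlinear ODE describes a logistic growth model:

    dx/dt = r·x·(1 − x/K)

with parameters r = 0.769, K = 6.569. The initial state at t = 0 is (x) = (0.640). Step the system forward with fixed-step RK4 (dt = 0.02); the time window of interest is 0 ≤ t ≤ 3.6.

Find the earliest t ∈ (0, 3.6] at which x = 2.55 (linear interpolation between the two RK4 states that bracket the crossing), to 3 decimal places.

t = 2.303

t=0.000: state=(0.640)
step 1 (dt=0.02): k1=(0.444), k2=(0.447), k3=(0.447), k4=(0.450); state += dt/6·(k1+2k2+2k3+k4)
t=0.020: state=(0.649)
t=0.040: state=(0.658)
t=0.060: state=(0.667)
continuing one RK4 step at a time; state shown every 10 steps (Δt=0.2):
t=0.200: state=(0.735)
t=0.400: state=(0.841)
t=0.600: state=(0.960)
t=0.800: state=(1.093)
t=1.000: state=(1.241)
t=1.200: state=(1.403)
t=1.400: state=(1.580)
t=1.600: state=(1.772)
t=1.800: state=(1.978)
t=2.000: state=(2.197)
t=2.200: state=(2.427)
t=2.300: state=(2.546)
next step: t=2.320: state=(2.570) — x has crossed 2.55
linear interpolation between t=2.300 (2.54610) and t=2.320 (2.57012) → t≈2.303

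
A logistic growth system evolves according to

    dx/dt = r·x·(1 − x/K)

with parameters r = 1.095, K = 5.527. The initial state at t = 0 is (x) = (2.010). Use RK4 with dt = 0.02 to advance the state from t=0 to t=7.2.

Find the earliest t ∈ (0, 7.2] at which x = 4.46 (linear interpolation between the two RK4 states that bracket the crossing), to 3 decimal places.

t = 1.817

t=0.000: state=(2.010)
step 1 (dt=0.02): k1=(1.401), k2=(1.405), k3=(1.405), k4=(1.409); state += dt/6·(k1+2k2+2k3+k4)
t=0.020: state=(2.038)
t=0.040: state=(2.066)
t=0.060: state=(2.095)
continuing one RK4 step at a time; state shown every 25 steps (Δt=0.5):
t=0.500: state=(2.747)
t=1.000: state=(3.486)
t=1.500: state=(4.129)
t=1.800: state=(4.444)
next step: t=1.820: state=(4.463) — x has crossed 4.46
linear interpolation between t=1.800 (4.44374) and t=1.820 (4.46269) → t≈1.817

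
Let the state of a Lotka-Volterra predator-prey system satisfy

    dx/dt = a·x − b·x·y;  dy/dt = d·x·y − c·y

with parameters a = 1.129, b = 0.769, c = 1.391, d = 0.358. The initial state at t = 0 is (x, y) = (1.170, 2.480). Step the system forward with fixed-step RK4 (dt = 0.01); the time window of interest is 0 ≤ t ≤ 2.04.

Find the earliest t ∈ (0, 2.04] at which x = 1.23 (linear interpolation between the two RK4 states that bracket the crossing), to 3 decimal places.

t=0.000: state=(1.170, 2.480)
step 1 (dt=0.01): k1=(-0.910, -2.411), k2=(-0.896, -2.403), k3=(-0.896, -2.403), k4=(-0.882, -2.395); state += dt/6·(k1+2k2+2k3+k4)
t=0.010: state=(1.161, 2.456)
t=0.020: state=(1.152, 2.432)
t=0.030: state=(1.144, 2.408)
continuing one RK4 step at a time; state shown every 10 steps (Δt=0.1):
t=0.100: state=(1.092, 2.247)
t=0.200: state=(1.037, 2.031)
t=0.300: state=(1.001, 1.833)
t=0.400: state=(0.980, 1.652)
t=0.500: state=(0.973, 1.489)
t=0.600: state=(0.977, 1.342)
t=0.700: state=(0.992, 1.209)
t=0.800: state=(1.016, 1.091)
t=0.900: state=(1.051, 0.985)
t=1.000: state=(1.094, 0.890)
t=1.100: state=(1.148, 0.806)
t=1.200: state=(1.211, 0.732)
t=1.220: state=(1.225, 0.718)
next step: t=1.230: state=(1.232, 0.711) — x has crossed 1.23
linear interpolation between t=1.220 (1.22523) and t=1.230 (1.23235) → t≈1.227

t = 1.227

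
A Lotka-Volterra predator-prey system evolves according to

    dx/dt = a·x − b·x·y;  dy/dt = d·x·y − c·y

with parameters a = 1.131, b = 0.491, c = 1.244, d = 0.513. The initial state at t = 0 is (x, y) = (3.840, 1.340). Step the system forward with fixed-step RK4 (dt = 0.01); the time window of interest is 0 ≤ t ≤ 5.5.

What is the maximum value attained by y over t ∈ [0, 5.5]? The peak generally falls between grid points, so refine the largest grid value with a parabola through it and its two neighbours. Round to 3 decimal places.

max y = 4.384

t=0.000: state=(3.840, 1.340)
step 1 (dt=0.01): k1=(1.817, 0.973), k2=(1.812, 0.983), k3=(1.812, 0.983), k4=(1.807, 0.992); state += dt/6·(k1+2k2+2k3+k4)
t=0.010: state=(3.858, 1.350)
t=0.020: state=(3.876, 1.360)
t=0.030: state=(3.894, 1.370)
continuing one RK4 step at a time; state shown every 20 steps (Δt=0.2):
t=0.200: state=(4.175, 1.577)
t=0.400: state=(4.414, 1.913)
t=0.600: state=(4.492, 2.359)
t=0.800: state=(4.353, 2.901)
t=1.000: state=(3.989, 3.477)
t=1.200: state=(3.465, 3.978)
t=1.400: state=(2.889, 4.296)
t=1.600: state=(2.361, 4.382)
t=1.800: state=(1.934, 4.255)
t=2.000: state=(1.617, 3.977)
t=2.200: state=(1.396, 3.617)
t=2.400: state=(1.250, 3.229)
t=2.600: state=(1.164, 2.848)
t=2.800: state=(1.123, 2.496)
t=3.000: state=(1.119, 2.183)
t=3.200: state=(1.148, 1.912)
t=3.400: state=(1.207, 1.681)
t=3.600: state=(1.295, 1.490)
t=3.800: state=(1.414, 1.335)
t=4.000: state=(1.565, 1.212)
t=4.200: state=(1.750, 1.120)
t=4.400: state=(1.973, 1.057)
t=4.600: state=(2.234, 1.022)
t=4.800: state=(2.534, 1.018)
t=5.000: state=(2.872, 1.047)
t=5.200: state=(3.240, 1.117)
t=5.400: state=(3.620, 1.238)
t=5.500: state=(3.807, 1.323)
largest grid value and its neighbours: y(1.560)=4.38374, y(1.570)=4.38423, y(1.580)=4.38416
parabola through these three points peaks at t≈1.574 with y≈4.38427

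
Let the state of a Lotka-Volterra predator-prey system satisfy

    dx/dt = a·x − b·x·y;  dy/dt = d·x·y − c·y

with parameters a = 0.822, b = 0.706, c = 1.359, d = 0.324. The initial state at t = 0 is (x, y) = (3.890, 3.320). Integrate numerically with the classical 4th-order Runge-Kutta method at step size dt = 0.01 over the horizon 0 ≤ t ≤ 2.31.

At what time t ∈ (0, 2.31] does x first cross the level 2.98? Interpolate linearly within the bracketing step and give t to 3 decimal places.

t=0.000: state=(3.890, 3.320)
step 1 (dt=0.01): k1=(-5.920, -0.327), k2=(-5.871, -0.359), k3=(-5.871, -0.359), k4=(-5.821, -0.390); state += dt/6·(k1+2k2+2k3+k4)
t=0.010: state=(3.831, 3.316)
t=0.020: state=(3.774, 3.312)
t=0.030: state=(3.717, 3.307)
continuing one RK4 step at a time; state shown every 10 steps (Δt=0.1):
t=0.100: state=(3.347, 3.258)
t=0.180: state=(2.981, 3.171)
next step: t=0.190: state=(2.939, 3.159) — x has crossed 2.98
linear interpolation between t=0.180 (2.98066) and t=0.190 (2.93885) → t≈0.180

t = 0.180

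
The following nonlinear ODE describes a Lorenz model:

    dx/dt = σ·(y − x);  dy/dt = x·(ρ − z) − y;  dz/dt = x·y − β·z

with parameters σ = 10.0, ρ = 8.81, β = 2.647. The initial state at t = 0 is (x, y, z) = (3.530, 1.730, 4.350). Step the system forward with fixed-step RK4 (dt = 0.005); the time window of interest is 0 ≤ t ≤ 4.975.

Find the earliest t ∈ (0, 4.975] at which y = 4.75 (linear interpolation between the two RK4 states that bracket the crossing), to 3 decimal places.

t=0.000: state=(3.530, 1.730, 4.350)
step 1 (dt=0.005): k1=(-18.000, 14.014, -5.408), k2=(-17.200, 13.825, -5.328), k3=(-17.224, 13.834, -5.326), k4=(-16.447, 13.652, -5.248); state += dt/6·(k1+2k2+2k3+k4)
t=0.005: state=(3.444, 1.799, 4.323)
t=0.010: state=(3.365, 1.867, 4.298)
t=0.015: state=(3.294, 1.932, 4.272)
continuing one RK4 step at a time; state shown every 40 steps (Δt=0.2):
t=0.200: state=(3.295, 4.038, 3.972)
t=0.255: state=(3.764, 4.713, 4.226)
next step: t=0.260: state=(3.812, 4.776, 4.260) — y has crossed 4.75
linear interpolation between t=0.255 (4.71279) and t=0.260 (4.77557) → t≈0.258

t = 0.258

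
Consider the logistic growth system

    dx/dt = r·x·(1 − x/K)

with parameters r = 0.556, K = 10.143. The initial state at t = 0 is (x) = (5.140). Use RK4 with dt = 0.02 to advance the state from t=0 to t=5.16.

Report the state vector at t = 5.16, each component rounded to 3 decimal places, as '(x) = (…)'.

(x) = (9.612)

t=0.000: state=(5.140)
step 1 (dt=0.02): k1=(1.410), k2=(1.410), k3=(1.410), k4=(1.409); state += dt/6·(k1+2k2+2k3+k4)
t=0.020: state=(5.168)
t=0.040: state=(5.196)
t=0.060: state=(5.225)
continuing one RK4 step at a time; state shown every 10 steps (Δt=0.2):
t=0.200: state=(5.421)
t=0.400: state=(5.701)
t=0.600: state=(5.976)
t=0.800: state=(6.246)
t=1.000: state=(6.509)
t=1.200: state=(6.764)
t=1.400: state=(7.010)
t=1.600: state=(7.246)
t=1.800: state=(7.470)
t=2.000: state=(7.683)
t=2.200: state=(7.885)
t=2.400: state=(8.074)
t=2.600: state=(8.251)
t=2.800: state=(8.416)
t=3.000: state=(8.570)
t=3.200: state=(8.712)
t=3.400: state=(8.843)
t=3.600: state=(8.964)
t=3.800: state=(9.075)
t=4.000: state=(9.177)
t=4.200: state=(9.270)
t=4.400: state=(9.354)
t=4.600: state=(9.432)
t=4.800: state=(9.502)
t=5.000: state=(9.565)
t=5.160: state=(9.612)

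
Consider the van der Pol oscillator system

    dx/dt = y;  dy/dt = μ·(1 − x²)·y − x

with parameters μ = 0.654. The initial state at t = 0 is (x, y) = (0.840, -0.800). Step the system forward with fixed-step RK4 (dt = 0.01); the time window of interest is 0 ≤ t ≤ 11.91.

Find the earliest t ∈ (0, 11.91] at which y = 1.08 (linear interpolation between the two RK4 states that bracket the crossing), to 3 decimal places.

t = 3.123

t=0.000: state=(0.840, -0.800)
step 1 (dt=0.01): k1=(-0.800, -0.994), k2=(-0.805, -0.995), k3=(-0.805, -0.995), k4=(-0.810, -0.995); state += dt/6·(k1+2k2+2k3+k4)
t=0.010: state=(0.832, -0.810)
t=0.020: state=(0.824, -0.820)
t=0.030: state=(0.816, -0.830)
continuing one RK4 step at a time; state shown every 50 steps (Δt=0.5):
t=0.500: state=(0.312, -1.322)
t=1.000: state=(-0.475, -1.775)
t=1.500: state=(-1.320, -1.393)
t=2.000: state=(-1.730, -0.247)
t=2.500: state=(-1.644, 0.508)
t=3.000: state=(-1.270, 0.969)
t=3.120: state=(-1.148, 1.077)
next step: t=3.130: state=(-1.137, 1.087) — y has crossed 1.08
linear interpolation between t=3.120 (1.07734) and t=3.130 (1.08660) → t≈3.123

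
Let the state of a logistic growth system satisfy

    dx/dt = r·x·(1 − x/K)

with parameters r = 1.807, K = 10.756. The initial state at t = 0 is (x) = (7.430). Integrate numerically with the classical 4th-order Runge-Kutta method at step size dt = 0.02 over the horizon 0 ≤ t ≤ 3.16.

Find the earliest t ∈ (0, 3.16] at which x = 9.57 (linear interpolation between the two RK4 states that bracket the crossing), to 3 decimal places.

t = 0.711

t=0.000: state=(7.430)
step 1 (dt=0.02): k1=(4.152), k2=(4.123), k3=(4.123), k4=(4.094); state += dt/6·(k1+2k2+2k3+k4)
t=0.020: state=(7.512)
t=0.040: state=(7.594)
t=0.060: state=(7.674)
continuing one RK4 step at a time; state shown every 10 steps (Δt=0.2):
t=0.200: state=(8.199)
t=0.400: state=(8.836)
t=0.600: state=(9.342)
t=0.700: state=(9.549)
next step: t=0.720: state=(9.588) — x has crossed 9.57
linear interpolation between t=0.700 (9.54938) and t=0.720 (9.58756) → t≈0.711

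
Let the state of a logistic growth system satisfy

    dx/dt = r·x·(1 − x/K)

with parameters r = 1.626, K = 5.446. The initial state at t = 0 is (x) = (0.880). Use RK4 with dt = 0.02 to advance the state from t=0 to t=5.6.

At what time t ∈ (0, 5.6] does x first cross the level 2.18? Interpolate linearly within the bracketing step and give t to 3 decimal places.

t = 0.764

t=0.000: state=(0.880)
step 1 (dt=0.02): k1=(1.200), k2=(1.213), k3=(1.213), k4=(1.226); state += dt/6·(k1+2k2+2k3+k4)
t=0.020: state=(0.904)
t=0.040: state=(0.929)
t=0.060: state=(0.954)
continuing one RK4 step at a time; state shown every 10 steps (Δt=0.2):
t=0.200: state=(1.147)
t=0.400: state=(1.469)
t=0.600: state=(1.842)
t=0.760: state=(2.172)
next step: t=0.780: state=(2.214) — x has crossed 2.18
linear interpolation between t=0.760 (2.17155) and t=0.780 (2.21414) → t≈0.764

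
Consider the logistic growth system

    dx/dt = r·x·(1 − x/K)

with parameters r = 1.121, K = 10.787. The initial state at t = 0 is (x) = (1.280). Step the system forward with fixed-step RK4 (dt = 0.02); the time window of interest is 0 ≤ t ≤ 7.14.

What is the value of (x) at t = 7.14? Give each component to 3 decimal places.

(x) = (10.760)

t=0.000: state=(1.280)
step 1 (dt=0.02): k1=(1.265), k2=(1.275), k3=(1.276), k4=(1.286); state += dt/6·(k1+2k2+2k3+k4)
t=0.020: state=(1.306)
t=0.040: state=(1.331)
t=0.060: state=(1.358)
continuing one RK4 step at a time; state shown every 25 steps (Δt=0.5):
t=0.500: state=(2.058)
t=1.000: state=(3.153)
t=1.500: state=(4.528)
t=2.000: state=(6.029)
t=2.500: state=(7.437)
t=3.000: state=(8.580)
t=3.500: state=(9.406)
t=4.000: state=(9.953)
t=4.500: state=(10.294)
t=5.000: state=(10.500)
t=5.500: state=(10.621)
t=6.000: state=(10.692)
t=6.500: state=(10.732)
t=7.000: state=(10.756)
t=7.140: state=(10.760)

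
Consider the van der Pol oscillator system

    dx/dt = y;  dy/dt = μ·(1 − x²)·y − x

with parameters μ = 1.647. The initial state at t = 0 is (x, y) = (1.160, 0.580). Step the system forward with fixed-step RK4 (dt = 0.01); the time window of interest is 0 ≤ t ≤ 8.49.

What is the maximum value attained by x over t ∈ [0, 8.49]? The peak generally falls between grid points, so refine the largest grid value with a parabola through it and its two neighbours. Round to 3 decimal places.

t=0.000: state=(1.160, 0.580)
step 1 (dt=0.01): k1=(0.580, -1.490), k2=(0.573, -1.495), k3=(0.573, -1.495), k4=(0.565, -1.500); state += dt/6·(k1+2k2+2k3+k4)
t=0.010: state=(1.166, 0.565)
t=0.020: state=(1.171, 0.550)
t=0.030: state=(1.177, 0.535)
continuing one RK4 step at a time; state shown every 50 steps (Δt=0.5):
t=0.500: state=(1.266, -0.123)
t=1.000: state=(1.079, -0.603)
t=1.500: state=(0.641, -1.222)
t=2.000: state=(-0.297, -2.726)
t=2.500: state=(-1.715, -1.786)
t=3.000: state=(-1.969, 0.181)
t=3.500: state=(-1.802, 0.423)
t=4.000: state=(-1.562, 0.541)
t=4.500: state=(-1.247, 0.740)
t=5.000: state=(-0.777, 1.223)
t=5.500: state=(0.133, 2.653)
t=6.000: state=(1.656, 2.216)
t=6.500: state=(2.011, -0.135)
t=7.000: state=(1.855, -0.405)
t=7.500: state=(1.627, -0.511)
t=8.000: state=(1.334, -0.677)
t=8.490: state=(0.926, -1.043)
largest grid value and its neighbours: x(6.410)=2.01673, x(6.420)=2.01679, x(6.430)=2.01666
parabola through these three points peaks at t≈6.418 with x≈2.01680

max x = 2.017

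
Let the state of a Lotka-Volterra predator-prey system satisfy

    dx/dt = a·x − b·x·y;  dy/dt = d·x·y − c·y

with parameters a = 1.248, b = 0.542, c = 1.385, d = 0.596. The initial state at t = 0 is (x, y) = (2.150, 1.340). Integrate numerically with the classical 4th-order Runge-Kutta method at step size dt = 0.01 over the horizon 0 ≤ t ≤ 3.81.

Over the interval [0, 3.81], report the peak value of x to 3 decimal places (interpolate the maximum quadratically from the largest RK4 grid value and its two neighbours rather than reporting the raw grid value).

max x = 3.617

t=0.000: state=(2.150, 1.340)
step 1 (dt=0.01): k1=(1.122, -0.139), k2=(1.125, -0.134), k3=(1.125, -0.134), k4=(1.129, -0.130); state += dt/6·(k1+2k2+2k3+k4)
t=0.010: state=(2.161, 1.339)
t=0.020: state=(2.173, 1.337)
t=0.030: state=(2.184, 1.336)
continuing one RK4 step at a time; state shown every 20 steps (Δt=0.2):
t=0.200: state=(2.388, 1.331)
t=0.400: state=(2.650, 1.362)
t=0.600: state=(2.924, 1.439)
t=0.800: state=(3.189, 1.571)
t=1.000: state=(3.418, 1.767)
t=1.200: state=(3.573, 2.033)
t=1.400: state=(3.615, 2.369)
t=1.600: state=(3.516, 2.751)
t=1.800: state=(3.280, 3.130)
t=2.000: state=(2.946, 3.442)
t=2.200: state=(2.574, 3.625)
t=2.400: state=(2.224, 3.656)
t=2.600: state=(1.929, 3.548)
t=2.800: state=(1.704, 3.337)
t=3.000: state=(1.545, 3.069)
t=3.200: state=(1.444, 2.778)
t=3.400: state=(1.393, 2.493)
t=3.600: state=(1.385, 2.229)
t=3.800: state=(1.414, 1.996)
t=3.810: state=(1.416, 1.985)
largest grid value and its neighbours: x(1.350)=3.61676, x(1.360)=3.61704, x(1.370)=3.61698
parabola through these three points peaks at t≈1.363 with x≈3.61706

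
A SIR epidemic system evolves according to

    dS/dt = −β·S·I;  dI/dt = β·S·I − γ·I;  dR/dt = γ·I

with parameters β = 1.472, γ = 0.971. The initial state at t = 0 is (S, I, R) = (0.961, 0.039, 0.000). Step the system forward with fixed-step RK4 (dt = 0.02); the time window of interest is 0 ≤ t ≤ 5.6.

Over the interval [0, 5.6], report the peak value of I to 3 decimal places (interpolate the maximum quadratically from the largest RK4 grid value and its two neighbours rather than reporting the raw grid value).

t=0.000: state=(0.961, 0.039, 0.000)
step 1 (dt=0.02): k1=(-0.055, 0.017, 0.038), k2=(-0.055, 0.017, 0.038), k3=(-0.055, 0.017, 0.038), k4=(-0.056, 0.017, 0.038); state += dt/6·(k1+2k2+2k3+k4)
t=0.020: state=(0.960, 0.039, 0.001)
t=0.040: state=(0.959, 0.040, 0.002)
t=0.060: state=(0.958, 0.040, 0.002)
continuing one RK4 step at a time; state shown every 10 steps (Δt=0.2):
t=0.200: state=(0.950, 0.043, 0.008)
t=0.400: state=(0.937, 0.046, 0.017)
t=0.600: state=(0.924, 0.050, 0.026)
t=0.800: state=(0.910, 0.054, 0.036)
t=1.000: state=(0.895, 0.058, 0.047)
t=1.200: state=(0.879, 0.062, 0.059)
t=1.400: state=(0.863, 0.066, 0.071)
t=1.600: state=(0.846, 0.070, 0.084)
t=1.800: state=(0.828, 0.074, 0.098)
t=2.000: state=(0.810, 0.077, 0.113)
t=2.200: state=(0.791, 0.081, 0.128)
t=2.400: state=(0.772, 0.083, 0.144)
t=2.600: state=(0.753, 0.086, 0.161)
t=2.800: state=(0.734, 0.088, 0.177)
t=3.000: state=(0.715, 0.090, 0.195)
t=3.200: state=(0.696, 0.091, 0.212)
t=3.400: state=(0.678, 0.092, 0.230)
t=3.600: state=(0.660, 0.092, 0.248)
t=3.800: state=(0.642, 0.092, 0.266)
t=4.000: state=(0.625, 0.091, 0.284)
t=4.200: state=(0.609, 0.090, 0.301)
t=4.400: state=(0.593, 0.089, 0.319)
t=4.600: state=(0.578, 0.087, 0.336)
t=4.800: state=(0.563, 0.084, 0.352)
t=5.000: state=(0.550, 0.082, 0.368)
t=5.200: state=(0.537, 0.079, 0.384)
t=5.400: state=(0.525, 0.076, 0.399)
t=5.600: state=(0.513, 0.073, 0.414)
largest grid value and its neighbours: I(3.580)=0.09215, I(3.600)=0.09215, I(3.620)=0.09215
parabola through these three points peaks at t≈3.602 with I≈0.09215

max I = 0.092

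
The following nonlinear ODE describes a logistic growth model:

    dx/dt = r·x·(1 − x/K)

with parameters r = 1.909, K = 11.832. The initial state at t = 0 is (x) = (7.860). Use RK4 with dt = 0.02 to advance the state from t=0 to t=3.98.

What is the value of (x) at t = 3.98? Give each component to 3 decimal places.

t=0.000: state=(7.860)
step 1 (dt=0.02): k1=(5.037), k2=(5.005), k3=(5.005), k4=(4.973); state += dt/6·(k1+2k2+2k3+k4)
t=0.020: state=(7.960)
t=0.040: state=(8.059)
t=0.060: state=(8.156)
continuing one RK4 step at a time; state shown every 10 steps (Δt=0.2):
t=0.200: state=(8.797)
t=0.400: state=(9.577)
t=0.600: state=(10.193)
t=0.800: state=(10.662)
t=1.000: state=(11.007)
t=1.200: state=(11.256)
t=1.400: state=(11.433)
t=1.600: state=(11.557)
t=1.800: state=(11.643)
t=2.000: state=(11.702)
t=2.200: state=(11.743)
t=2.400: state=(11.771)
t=2.600: state=(11.790)
t=2.800: state=(11.804)
t=3.000: state=(11.813)
t=3.200: state=(11.819)
t=3.400: state=(11.823)
t=3.600: state=(11.826)
t=3.800: state=(11.828)
t=3.980: state=(11.829)

(x) = (11.829)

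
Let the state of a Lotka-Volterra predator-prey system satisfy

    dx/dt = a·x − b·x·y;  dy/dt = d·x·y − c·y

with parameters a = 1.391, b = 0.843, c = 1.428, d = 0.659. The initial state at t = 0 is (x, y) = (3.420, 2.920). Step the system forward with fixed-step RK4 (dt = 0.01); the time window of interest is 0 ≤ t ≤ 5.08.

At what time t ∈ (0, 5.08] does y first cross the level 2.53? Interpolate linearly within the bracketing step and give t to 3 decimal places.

t = 0.972

t=0.000: state=(3.420, 2.920)
step 1 (dt=0.01): k1=(-3.661, 2.411), k2=(-3.676, 2.386), k3=(-3.676, 2.386), k4=(-3.690, 2.360); state += dt/6·(k1+2k2+2k3+k4)
t=0.010: state=(3.383, 2.944)
t=0.020: state=(3.346, 2.967)
t=0.030: state=(3.309, 2.990)
continuing one RK4 step at a time; state shown every 20 steps (Δt=0.2):
t=0.200: state=(2.669, 3.278)
t=0.400: state=(2.008, 3.347)
t=0.600: state=(1.527, 3.169)
t=0.800: state=(1.213, 2.848)
t=0.970: state=(1.045, 2.534)
next step: t=0.980: state=(1.037, 2.515) — y has crossed 2.53
linear interpolation between t=0.970 (2.53392) and t=0.980 (2.51518) → t≈0.972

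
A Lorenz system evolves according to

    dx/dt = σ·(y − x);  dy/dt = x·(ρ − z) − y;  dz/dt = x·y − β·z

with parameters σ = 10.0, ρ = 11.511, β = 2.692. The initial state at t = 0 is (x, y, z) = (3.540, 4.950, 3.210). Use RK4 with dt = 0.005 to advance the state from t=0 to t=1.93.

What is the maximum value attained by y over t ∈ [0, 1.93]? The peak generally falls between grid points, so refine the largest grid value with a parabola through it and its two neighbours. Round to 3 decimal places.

max y = 9.908

t=0.000: state=(3.540, 4.950, 3.210)
step 1 (dt=0.005): k1=(14.100, 24.436, 8.882), k2=(14.358, 24.588, 9.215), k3=(14.356, 24.590, 9.217), k4=(14.612, 24.742, 9.557); state += dt/6·(k1+2k2+2k3+k4)
t=0.005: state=(3.612, 5.073, 3.256)
t=0.010: state=(3.686, 5.197, 3.306)
t=0.015: state=(3.763, 5.323, 3.359)
continuing one RK4 step at a time; state shown every 20 steps (Δt=0.1):
t=0.100: state=(5.401, 7.637, 4.952)
t=0.200: state=(7.700, 9.784, 8.985)
t=0.300: state=(8.840, 8.718, 13.976)
t=0.400: state=(7.407, 4.976, 15.661)
t=0.500: state=(4.840, 2.493, 13.865)
t=0.600: state=(3.052, 1.841, 11.285)
t=0.700: state=(2.321, 2.001, 9.050)
t=0.800: state=(2.299, 2.536, 7.361)
t=0.900: state=(2.756, 3.428, 6.278)
t=1.000: state=(3.646, 4.756, 5.945)
t=1.100: state=(4.962, 6.455, 6.680)
t=1.200: state=(6.490, 7.928, 8.804)
t=1.300: state=(7.514, 7.957, 11.781)
t=1.400: state=(7.209, 6.200, 13.686)
t=1.500: state=(5.813, 4.240, 13.404)
t=1.600: state=(4.404, 3.261, 11.859)
t=1.700: state=(3.604, 3.142, 10.144)
t=1.800: state=(3.437, 3.538, 8.758)
t=1.900: state=(3.764, 4.301, 7.917)
t=1.930: state=(3.942, 4.591, 7.796)
largest grid value and its neighbours: y(0.220)=9.90276, y(0.225)=9.90802, y(0.230)=9.90291
parabola through these three points peaks at t≈0.225 with y≈9.90802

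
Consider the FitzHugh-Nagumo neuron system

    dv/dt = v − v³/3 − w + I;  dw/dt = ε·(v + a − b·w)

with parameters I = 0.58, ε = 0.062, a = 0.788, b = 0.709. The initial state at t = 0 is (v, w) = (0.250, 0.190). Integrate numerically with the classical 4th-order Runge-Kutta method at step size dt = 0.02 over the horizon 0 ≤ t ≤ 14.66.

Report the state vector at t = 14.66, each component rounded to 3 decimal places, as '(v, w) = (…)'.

(v, w) = (0.326, 1.474)

t=0.000: state=(0.250, 0.190)
step 1 (dt=0.02): k1=(0.635, 0.056), k2=(0.640, 0.056), k3=(0.640, 0.056), k4=(0.646, 0.057); state += dt/6·(k1+2k2+2k3+k4)
t=0.020: state=(0.263, 0.191)
t=0.040: state=(0.276, 0.192)
t=0.060: state=(0.289, 0.193)
continuing one RK4 step at a time; state shown every 25 steps (Δt=0.5):
t=0.500: state=(0.637, 0.223)
t=1.000: state=(1.122, 0.270)
t=1.500: state=(1.523, 0.329)
t=2.000: state=(1.717, 0.396)
t=2.500: state=(1.772, 0.465)
t=3.000: state=(1.769, 0.534)
t=3.500: state=(1.748, 0.600)
t=4.000: state=(1.719, 0.665)
t=4.500: state=(1.689, 0.726)
t=5.000: state=(1.657, 0.786)
t=5.500: state=(1.624, 0.844)
t=6.000: state=(1.590, 0.899)
t=6.500: state=(1.555, 0.951)
t=7.000: state=(1.520, 1.002)
t=7.500: state=(1.483, 1.050)
t=8.000: state=(1.445, 1.097)
t=8.500: state=(1.405, 1.141)
t=9.000: state=(1.364, 1.183)
t=9.500: state=(1.321, 1.222)
t=10.000: state=(1.275, 1.260)
t=10.500: state=(1.225, 1.295)
t=11.000: state=(1.172, 1.327)
t=11.500: state=(1.113, 1.358)
t=12.000: state=(1.047, 1.386)
t=12.500: state=(0.971, 1.411)
t=13.000: state=(0.880, 1.432)
t=13.500: state=(0.768, 1.451)
t=14.000: state=(0.620, 1.465)
t=14.500: state=(0.412, 1.473)
t=14.660: state=(0.326, 1.474)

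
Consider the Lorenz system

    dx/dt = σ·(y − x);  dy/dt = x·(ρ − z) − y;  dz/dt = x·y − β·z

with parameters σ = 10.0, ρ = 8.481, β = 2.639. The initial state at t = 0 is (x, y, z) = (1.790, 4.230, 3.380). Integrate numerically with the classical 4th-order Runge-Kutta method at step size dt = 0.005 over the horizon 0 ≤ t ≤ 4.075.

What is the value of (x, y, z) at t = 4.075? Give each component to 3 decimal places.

(x, y, z) = (4.416, 4.317, 7.675)

t=0.000: state=(1.790, 4.230, 3.380)
step 1 (dt=0.005): k1=(24.400, 4.901, -1.348), k2=(23.913, 5.206, -1.059), k3=(23.932, 5.198, -1.064), k4=(23.463, 5.495, -0.778); state += dt/6·(k1+2k2+2k3+k4)
t=0.005: state=(1.910, 4.256, 3.375)
t=0.010: state=(2.025, 4.285, 3.372)
t=0.015: state=(2.136, 4.317, 3.372)
continuing one RK4 step at a time; state shown every 40 steps (Δt=0.2):
t=0.200: state=(5.044, 6.351, 5.136)
t=0.400: state=(6.487, 6.315, 9.400)
t=0.600: state=(4.704, 3.546, 9.804)
t=0.800: state=(3.114, 2.743, 7.491)
t=1.000: state=(3.053, 3.306, 5.796)
t=1.200: state=(3.953, 4.555, 5.573)
t=1.400: state=(5.134, 5.588, 7.039)
t=1.600: state=(5.326, 5.044, 8.678)
t=1.800: state=(4.407, 3.922, 8.447)
t=2.000: state=(3.775, 3.658, 7.286)
t=2.200: state=(3.901, 4.116, 6.575)
t=2.400: state=(4.474, 4.780, 6.811)
t=2.600: state=(4.899, 4.972, 7.667)
t=2.800: state=(4.730, 4.523, 8.113)
t=3.000: state=(4.291, 4.109, 7.763)
t=3.200: state=(4.116, 4.127, 7.221)
t=3.400: state=(4.292, 4.435, 7.050)
t=3.600: state=(4.575, 4.686, 7.335)
t=3.800: state=(4.659, 4.627, 7.705)
t=4.000: state=(4.495, 4.387, 7.748)
t=4.075: state=(4.416, 4.317, 7.675)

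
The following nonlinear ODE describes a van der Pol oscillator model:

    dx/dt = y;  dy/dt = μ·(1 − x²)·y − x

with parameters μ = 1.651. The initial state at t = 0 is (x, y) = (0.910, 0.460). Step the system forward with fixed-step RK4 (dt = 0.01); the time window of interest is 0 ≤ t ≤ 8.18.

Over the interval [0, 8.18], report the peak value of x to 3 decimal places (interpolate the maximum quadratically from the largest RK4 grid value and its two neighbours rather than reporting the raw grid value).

t=0.000: state=(0.910, 0.460)
step 1 (dt=0.01): k1=(0.460, -0.779), k2=(0.456, -0.786), k3=(0.456, -0.786), k4=(0.452, -0.792); state += dt/6·(k1+2k2+2k3+k4)
t=0.010: state=(0.915, 0.452)
t=0.020: state=(0.919, 0.444)
t=0.030: state=(0.923, 0.436)
continuing one RK4 step at a time; state shown every 50 steps (Δt=0.5):
t=0.500: state=(1.024, -0.022)
t=1.000: state=(0.887, -0.529)
t=1.500: state=(0.462, -1.253)
t=2.000: state=(-0.512, -2.753)
t=2.500: state=(-1.758, -1.295)
t=3.000: state=(-1.907, 0.232)
t=3.500: state=(-1.724, 0.451)
t=4.000: state=(-1.466, 0.590)
t=4.500: state=(-1.114, 0.850)
t=5.000: state=(-0.548, 1.544)
t=5.500: state=(0.632, 3.279)
t=6.000: state=(1.918, 0.964)
t=6.500: state=(1.974, -0.288)
t=7.000: state=(1.785, -0.439)
t=7.500: state=(1.538, -0.554)
t=8.000: state=(1.215, -0.765)
t=8.180: state=(1.066, -0.896)
largest grid value and its neighbours: x(6.240)=2.01661, x(6.250)=2.01672, x(6.260)=2.01662
parabola through these three points peaks at t≈6.250 with x≈2.01672

max x = 2.017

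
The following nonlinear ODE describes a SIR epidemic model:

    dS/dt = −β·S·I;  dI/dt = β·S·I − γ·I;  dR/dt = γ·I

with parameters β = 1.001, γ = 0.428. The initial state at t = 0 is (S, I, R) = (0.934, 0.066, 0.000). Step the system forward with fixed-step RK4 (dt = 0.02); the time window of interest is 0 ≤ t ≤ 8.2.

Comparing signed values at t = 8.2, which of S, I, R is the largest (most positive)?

t=0.000: state=(0.934, 0.066, 0.000)
step 1 (dt=0.02): k1=(-0.062, 0.033, 0.028), k2=(-0.062, 0.034, 0.028), k3=(-0.062, 0.034, 0.028), k4=(-0.062, 0.034, 0.029); state += dt/6·(k1+2k2+2k3+k4)
t=0.020: state=(0.933, 0.067, 0.001)
t=0.040: state=(0.932, 0.067, 0.001)
t=0.060: state=(0.930, 0.068, 0.002)
continuing one RK4 step at a time; state shown every 25 steps (Δt=0.5):
t=0.500: state=(0.900, 0.084, 0.016)
t=1.000: state=(0.858, 0.106, 0.036)
t=1.500: state=(0.809, 0.130, 0.061)
t=2.000: state=(0.753, 0.155, 0.092)
t=2.500: state=(0.693, 0.179, 0.128)
t=3.000: state=(0.630, 0.202, 0.168)
t=3.500: state=(0.567, 0.220, 0.214)
t=4.000: state=(0.506, 0.232, 0.262)
t=4.500: state=(0.450, 0.238, 0.312)
t=5.000: state=(0.399, 0.237, 0.363)
t=5.500: state=(0.355, 0.231, 0.414)
t=6.000: state=(0.317, 0.221, 0.462)
t=6.500: state=(0.285, 0.207, 0.508)
t=7.000: state=(0.258, 0.192, 0.551)
t=7.500: state=(0.235, 0.175, 0.590)
t=8.000: state=(0.216, 0.158, 0.626)
t=8.200: state=(0.210, 0.152, 0.639)
compare at T: S=0.210, I=0.152, R=0.639

largest component: R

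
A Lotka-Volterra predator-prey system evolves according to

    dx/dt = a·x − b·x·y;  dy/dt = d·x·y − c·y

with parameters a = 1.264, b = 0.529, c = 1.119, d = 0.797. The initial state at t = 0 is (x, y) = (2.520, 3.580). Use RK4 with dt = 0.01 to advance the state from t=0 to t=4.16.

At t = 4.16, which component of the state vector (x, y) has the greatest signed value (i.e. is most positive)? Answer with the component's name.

largest component: x

t=0.000: state=(2.520, 3.580)
step 1 (dt=0.01): k1=(-1.587, 3.184), k2=(-1.603, 3.176), k3=(-1.603, 3.175), k4=(-1.619, 3.166); state += dt/6·(k1+2k2+2k3+k4)
t=0.010: state=(2.504, 3.612)
t=0.020: state=(2.488, 3.643)
t=0.030: state=(2.471, 3.675)
continuing one RK4 step at a time; state shown every 20 steps (Δt=0.2):
t=0.200: state=(2.152, 4.158)
t=0.400: state=(1.746, 4.535)
t=0.600: state=(1.380, 4.647)
t=0.800: state=(1.092, 4.519)
t=1.000: state=(0.884, 4.225)
t=1.200: state=(0.743, 3.843)
t=1.400: state=(0.651, 3.431)
t=1.600: state=(0.596, 3.028)
t=1.800: state=(0.568, 2.655)
t=2.000: state=(0.562, 2.322)
t=2.200: state=(0.575, 2.032)
t=2.400: state=(0.605, 1.785)
t=2.600: state=(0.653, 1.577)
t=2.800: state=(0.718, 1.406)
t=3.000: state=(0.803, 1.269)
t=3.200: state=(0.909, 1.162)
t=3.400: state=(1.040, 1.085)
t=3.600: state=(1.197, 1.036)
t=3.800: state=(1.383, 1.017)
t=4.000: state=(1.599, 1.031)
t=4.160: state=(1.791, 1.070)
compare at T: x=1.791, y=1.070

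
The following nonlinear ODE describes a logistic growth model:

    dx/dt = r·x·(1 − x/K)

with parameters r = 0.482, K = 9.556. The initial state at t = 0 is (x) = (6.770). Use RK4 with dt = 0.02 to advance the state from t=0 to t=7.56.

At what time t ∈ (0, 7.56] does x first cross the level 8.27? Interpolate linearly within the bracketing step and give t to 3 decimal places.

t = 2.019

t=0.000: state=(6.770)
step 1 (dt=0.02): k1=(0.951), k2=(0.949), k3=(0.949), k4=(0.948); state += dt/6·(k1+2k2+2k3+k4)
t=0.020: state=(6.789)
t=0.040: state=(6.808)
t=0.060: state=(6.827)
continuing one RK4 step at a time; state shown every 25 steps (Δt=0.5):
t=0.500: state=(7.221)
t=1.000: state=(7.620)
t=1.500: state=(7.965)
t=2.000: state=(8.260)
next step: t=2.020: state=(8.270) — x has crossed 8.27
linear interpolation between t=2.000 (8.25972) and t=2.020 (8.27049) → t≈2.019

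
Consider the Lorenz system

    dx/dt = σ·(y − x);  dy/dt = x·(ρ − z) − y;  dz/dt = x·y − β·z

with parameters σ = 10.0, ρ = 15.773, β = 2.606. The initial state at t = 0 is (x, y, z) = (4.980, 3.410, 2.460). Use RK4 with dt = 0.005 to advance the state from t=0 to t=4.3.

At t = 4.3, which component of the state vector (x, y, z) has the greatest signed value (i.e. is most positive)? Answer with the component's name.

t=0.000: state=(4.980, 3.410, 2.460)
step 1 (dt=0.005): k1=(-15.700, 62.889, 10.571), k2=(-13.735, 62.078, 11.145), k3=(-13.805, 62.139, 11.149), k4=(-11.903, 61.385, 11.716); state += dt/6·(k1+2k2+2k3+k4)
t=0.005: state=(4.911, 3.721, 2.516)
t=0.010: state=(4.861, 4.024, 2.577)
t=0.015: state=(4.827, 4.322, 2.644)
continuing one RK4 step at a time; state shown every 40 steps (Δt=0.2):
t=0.200: state=(9.954, 13.856, 12.329)
t=0.400: state=(7.584, 2.181, 22.404)
t=0.600: state=(0.941, -0.218, 13.499)
t=0.800: state=(0.146, 0.110, 8.012)
t=1.000: state=(0.262, 0.405, 4.765)
t=1.200: state=(0.890, 1.475, 2.910)
t=1.400: state=(3.447, 5.791, 2.909)
t=1.600: state=(10.788, 14.228, 14.788)
t=1.800: state=(6.358, 1.052, 21.472)
t=2.000: state=(0.605, -0.288, 12.735)
t=2.200: state=(-0.040, -0.121, 7.558)
t=2.400: state=(-0.195, -0.310, 4.492)
t=2.600: state=(-0.687, -1.144, 2.715)
t=2.800: state=(-2.715, -4.607, 2.341)
t=3.000: state=(-9.557, -13.914, 11.096)
t=3.200: state=(-8.138, -2.503, 23.059)
t=3.400: state=(-0.844, 0.491, 13.875)
t=3.600: state=(0.188, 0.358, 8.231)
t=3.800: state=(0.613, 0.957, 4.928)
t=4.000: state=(2.067, 3.396, 3.362)
t=4.200: state=(7.252, 11.247, 7.454)
t=4.300: state=(10.995, 13.525, 16.508)
compare at T: x=10.995, y=13.525, z=16.508

largest component: z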